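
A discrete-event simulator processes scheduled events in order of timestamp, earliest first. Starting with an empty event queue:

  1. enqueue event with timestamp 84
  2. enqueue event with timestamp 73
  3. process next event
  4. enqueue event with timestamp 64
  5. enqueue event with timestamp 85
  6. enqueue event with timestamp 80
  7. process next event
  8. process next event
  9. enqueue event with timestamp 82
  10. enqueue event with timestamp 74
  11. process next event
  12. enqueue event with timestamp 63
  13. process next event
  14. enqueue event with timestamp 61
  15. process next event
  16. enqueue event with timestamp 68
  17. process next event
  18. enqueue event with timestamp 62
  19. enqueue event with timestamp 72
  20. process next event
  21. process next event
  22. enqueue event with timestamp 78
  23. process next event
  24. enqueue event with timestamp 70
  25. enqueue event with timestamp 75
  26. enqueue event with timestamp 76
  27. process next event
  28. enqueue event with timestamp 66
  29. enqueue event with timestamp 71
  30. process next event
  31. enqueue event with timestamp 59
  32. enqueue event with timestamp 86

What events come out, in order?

73 → 64 → 80 → 74 → 63 → 61 → 68 → 62 → 72 → 78 → 70 → 66

insert 84 → {84}
insert 73 → {73, 84}
process next event → 73; now {84}
insert 64 → {64, 84}
insert 85 → {64, 84, 85}
insert 80 → {64, 80, 84, 85}
process next event → 64; now {80, 84, 85}
process next event → 80; now {84, 85}
insert 82 → {82, 84, 85}
insert 74 → {74, 82, 84, 85}
process next event → 74; now {82, 84, 85}
insert 63 → {63, 82, 84, 85}
process next event → 63; now {82, 84, 85}
insert 61 → {61, 82, 84, 85}
process next event → 61; now {82, 84, 85}
insert 68 → {68, 82, 84, 85}
process next event → 68; now {82, 84, 85}
insert 62 → {62, 82, 84, 85}
insert 72 → {62, 72, 82, 84, 85}
process next event → 62; now {72, 82, 84, 85}
process next event → 72; now {82, 84, 85}
insert 78 → {78, 82, 84, 85}
process next event → 78; now {82, 84, 85}
insert 70 → {70, 82, 84, 85}
insert 75 → {70, 75, 82, 84, 85}
insert 76 → {70, 75, 76, 82, 84, 85}
process next event → 70; now {75, 76, 82, 84, 85}
insert 66 → {66, 75, 76, 82, 84, 85}
insert 71 → {66, 71, 75, 76, 82, 84, 85}
process next event → 66; now {71, 75, 76, 82, 84, 85}
insert 59 → {59, 71, 75, 76, 82, 84, 85}
insert 86 → {59, 71, 75, 76, 82, 84, 85, 86}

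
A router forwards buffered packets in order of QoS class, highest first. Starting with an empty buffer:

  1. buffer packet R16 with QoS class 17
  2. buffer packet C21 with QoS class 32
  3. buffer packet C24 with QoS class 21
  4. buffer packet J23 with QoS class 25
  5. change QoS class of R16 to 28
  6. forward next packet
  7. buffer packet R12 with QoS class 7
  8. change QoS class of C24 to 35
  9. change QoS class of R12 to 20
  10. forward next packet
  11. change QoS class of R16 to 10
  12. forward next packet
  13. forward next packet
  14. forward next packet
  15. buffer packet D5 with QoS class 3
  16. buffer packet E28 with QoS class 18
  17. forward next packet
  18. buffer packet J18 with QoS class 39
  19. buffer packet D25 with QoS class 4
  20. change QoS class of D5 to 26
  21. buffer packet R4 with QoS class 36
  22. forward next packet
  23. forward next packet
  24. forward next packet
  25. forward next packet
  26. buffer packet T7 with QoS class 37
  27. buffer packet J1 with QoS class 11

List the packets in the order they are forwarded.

C21, C24, J23, R12, R16, E28, J18, R4, D5, D25

add R16 (QoS class 17) → {R16:17}
add C21 (QoS class 32) → {C21:32, R16:17}
add C24 (QoS class 21) → {C21:32, C24:21, R16:17}
add J23 (QoS class 25) → {C21:32, J23:25, C24:21, R16:17}
update R16 to QoS class 28 → {C21:32, R16:28, J23:25, C24:21}
forward next packet → C21; now {R16:28, J23:25, C24:21}
add R12 (QoS class 7) → {R16:28, J23:25, C24:21, R12:7}
update C24 to QoS class 35 → {C24:35, R16:28, J23:25, R12:7}
update R12 to QoS class 20 → {C24:35, R16:28, J23:25, R12:20}
forward next packet → C24; now {R16:28, J23:25, R12:20}
update R16 to QoS class 10 → {J23:25, R12:20, R16:10}
forward next packet → J23; now {R12:20, R16:10}
forward next packet → R12; now {R16:10}
forward next packet → R16; now {}
add D5 (QoS class 3) → {D5:3}
add E28 (QoS class 18) → {E28:18, D5:3}
forward next packet → E28; now {D5:3}
add J18 (QoS class 39) → {J18:39, D5:3}
add D25 (QoS class 4) → {J18:39, D25:4, D5:3}
update D5 to QoS class 26 → {J18:39, D5:26, D25:4}
add R4 (QoS class 36) → {J18:39, R4:36, D5:26, D25:4}
forward next packet → J18; now {R4:36, D5:26, D25:4}
forward next packet → R4; now {D5:26, D25:4}
forward next packet → D5; now {D25:4}
forward next packet → D25; now {}
add T7 (QoS class 37) → {T7:37}
add J1 (QoS class 11) → {T7:37, J1:11}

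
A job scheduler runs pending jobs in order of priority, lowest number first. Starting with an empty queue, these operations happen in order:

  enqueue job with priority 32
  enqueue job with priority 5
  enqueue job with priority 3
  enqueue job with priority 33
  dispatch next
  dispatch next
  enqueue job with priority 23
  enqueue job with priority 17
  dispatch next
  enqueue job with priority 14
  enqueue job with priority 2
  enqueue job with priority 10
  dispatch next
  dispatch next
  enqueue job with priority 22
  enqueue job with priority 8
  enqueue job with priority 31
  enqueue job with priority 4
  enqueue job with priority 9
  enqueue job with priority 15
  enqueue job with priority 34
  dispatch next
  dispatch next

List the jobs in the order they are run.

[3, 5, 17, 2, 10, 4, 8]

insert 32 → {32}
insert 5 → {5, 32}
insert 3 → {3, 5, 32}
insert 33 → {3, 5, 32, 33}
dispatch next → 3; now {5, 32, 33}
dispatch next → 5; now {32, 33}
insert 23 → {23, 32, 33}
insert 17 → {17, 23, 32, 33}
dispatch next → 17; now {23, 32, 33}
insert 14 → {14, 23, 32, 33}
insert 2 → {2, 14, 23, 32, 33}
insert 10 → {2, 10, 14, 23, 32, 33}
dispatch next → 2; now {10, 14, 23, 32, 33}
dispatch next → 10; now {14, 23, 32, 33}
insert 22 → {14, 22, 23, 32, 33}
insert 8 → {8, 14, 22, 23, 32, 33}
insert 31 → {8, 14, 22, 23, 31, 32, 33}
insert 4 → {4, 8, 14, 22, 23, 31, 32, 33}
insert 9 → {4, 8, 9, 14, 22, 23, 31, 32, 33}
insert 15 → {4, 8, 9, 14, 15, 22, 23, 31, 32, 33}
insert 34 → {4, 8, 9, 14, 15, 22, 23, 31, 32, 33, 34}
dispatch next → 4; now {8, 9, 14, 15, 22, 23, 31, 32, 33, 34}
dispatch next → 8; now {9, 14, 15, 22, 23, 31, 32, 33, 34}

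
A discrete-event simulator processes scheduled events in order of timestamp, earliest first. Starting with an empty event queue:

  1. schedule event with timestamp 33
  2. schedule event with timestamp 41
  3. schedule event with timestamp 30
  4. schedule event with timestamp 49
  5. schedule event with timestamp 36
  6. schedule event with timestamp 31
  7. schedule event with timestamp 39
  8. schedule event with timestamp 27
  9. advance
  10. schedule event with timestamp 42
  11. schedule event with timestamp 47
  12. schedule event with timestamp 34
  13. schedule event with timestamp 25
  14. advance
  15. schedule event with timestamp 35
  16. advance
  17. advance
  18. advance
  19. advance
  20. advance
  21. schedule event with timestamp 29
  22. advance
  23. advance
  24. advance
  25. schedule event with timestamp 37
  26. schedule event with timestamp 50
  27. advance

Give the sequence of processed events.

27, 25, 30, 31, 33, 34, 35, 29, 36, 39, 37

insert 33 → {33}
insert 41 → {33, 41}
insert 30 → {30, 33, 41}
insert 49 → {30, 33, 41, 49}
insert 36 → {30, 33, 36, 41, 49}
insert 31 → {30, 31, 33, 36, 41, 49}
insert 39 → {30, 31, 33, 36, 39, 41, 49}
insert 27 → {27, 30, 31, 33, 36, 39, 41, 49}
advance → 27; now {30, 31, 33, 36, 39, 41, 49}
insert 42 → {30, 31, 33, 36, 39, 41, 42, 49}
insert 47 → {30, 31, 33, 36, 39, 41, 42, 47, 49}
insert 34 → {30, 31, 33, 34, 36, 39, 41, 42, 47, 49}
insert 25 → {25, 30, 31, 33, 34, 36, 39, 41, 42, 47, 49}
advance → 25; now {30, 31, 33, 34, 36, 39, 41, 42, 47, 49}
insert 35 → {30, 31, 33, 34, 35, 36, 39, 41, 42, 47, 49}
advance → 30; now {31, 33, 34, 35, 36, 39, 41, 42, 47, 49}
advance → 31; now {33, 34, 35, 36, 39, 41, 42, 47, 49}
advance → 33; now {34, 35, 36, 39, 41, 42, 47, 49}
advance → 34; now {35, 36, 39, 41, 42, 47, 49}
advance → 35; now {36, 39, 41, 42, 47, 49}
insert 29 → {29, 36, 39, 41, 42, 47, 49}
advance → 29; now {36, 39, 41, 42, 47, 49}
advance → 36; now {39, 41, 42, 47, 49}
advance → 39; now {41, 42, 47, 49}
insert 37 → {37, 41, 42, 47, 49}
insert 50 → {37, 41, 42, 47, 49, 50}
advance → 37; now {41, 42, 47, 49, 50}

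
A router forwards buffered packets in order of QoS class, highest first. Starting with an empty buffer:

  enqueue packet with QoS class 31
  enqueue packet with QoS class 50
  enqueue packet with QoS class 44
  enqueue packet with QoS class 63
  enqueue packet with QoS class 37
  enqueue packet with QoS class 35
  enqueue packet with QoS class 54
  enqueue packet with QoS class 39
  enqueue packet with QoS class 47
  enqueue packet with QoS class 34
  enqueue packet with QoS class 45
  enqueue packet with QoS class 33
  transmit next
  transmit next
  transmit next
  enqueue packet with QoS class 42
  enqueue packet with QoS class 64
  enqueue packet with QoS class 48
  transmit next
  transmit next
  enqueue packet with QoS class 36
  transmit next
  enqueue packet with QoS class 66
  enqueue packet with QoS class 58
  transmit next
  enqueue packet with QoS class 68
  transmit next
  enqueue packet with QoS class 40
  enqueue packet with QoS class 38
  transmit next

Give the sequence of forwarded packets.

63 → 54 → 50 → 64 → 48 → 47 → 66 → 68 → 58

insert 31 → {31}
insert 50 → {50, 31}
insert 44 → {50, 44, 31}
insert 63 → {63, 50, 44, 31}
insert 37 → {63, 50, 44, 37, 31}
insert 35 → {63, 50, 44, 37, 35, 31}
insert 54 → {63, 54, 50, 44, 37, 35, 31}
insert 39 → {63, 54, 50, 44, 39, 37, 35, 31}
insert 47 → {63, 54, 50, 47, 44, 39, 37, 35, 31}
insert 34 → {63, 54, 50, 47, 44, 39, 37, 35, 34, 31}
insert 45 → {63, 54, 50, 47, 45, 44, 39, 37, 35, 34, 31}
insert 33 → {63, 54, 50, 47, 45, 44, 39, 37, 35, 34, 33, 31}
transmit next → 63; now {54, 50, 47, 45, 44, 39, 37, 35, 34, 33, 31}
transmit next → 54; now {50, 47, 45, 44, 39, 37, 35, 34, 33, 31}
transmit next → 50; now {47, 45, 44, 39, 37, 35, 34, 33, 31}
insert 42 → {47, 45, 44, 42, 39, 37, 35, 34, 33, 31}
insert 64 → {64, 47, 45, 44, 42, 39, 37, 35, 34, 33, 31}
insert 48 → {64, 48, 47, 45, 44, 42, 39, 37, 35, 34, 33, 31}
transmit next → 64; now {48, 47, 45, 44, 42, 39, 37, 35, 34, 33, 31}
transmit next → 48; now {47, 45, 44, 42, 39, 37, 35, 34, 33, 31}
insert 36 → {47, 45, 44, 42, 39, 37, 36, 35, 34, 33, 31}
transmit next → 47; now {45, 44, 42, 39, 37, 36, 35, 34, 33, 31}
insert 66 → {66, 45, 44, 42, 39, 37, 36, 35, 34, 33, 31}
insert 58 → {66, 58, 45, 44, 42, 39, 37, 36, 35, 34, 33, 31}
transmit next → 66; now {58, 45, 44, 42, 39, 37, 36, 35, 34, 33, 31}
insert 68 → {68, 58, 45, 44, 42, 39, 37, 36, 35, 34, 33, 31}
transmit next → 68; now {58, 45, 44, 42, 39, 37, 36, 35, 34, 33, 31}
insert 40 → {58, 45, 44, 42, 40, 39, 37, 36, 35, 34, 33, 31}
insert 38 → {58, 45, 44, 42, 40, 39, 38, 37, 36, 35, 34, 33, 31}
transmit next → 58; now {45, 44, 42, 40, 39, 38, 37, 36, 35, 34, 33, 31}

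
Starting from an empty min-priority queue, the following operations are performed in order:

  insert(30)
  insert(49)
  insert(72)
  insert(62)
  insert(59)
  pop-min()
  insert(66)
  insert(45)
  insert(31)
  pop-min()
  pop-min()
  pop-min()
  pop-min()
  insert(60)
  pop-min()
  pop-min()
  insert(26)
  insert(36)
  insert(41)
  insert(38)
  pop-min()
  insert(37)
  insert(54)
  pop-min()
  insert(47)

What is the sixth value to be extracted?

insert 30 → {30}
insert 49 → {30, 49}
insert 72 → {30, 49, 72}
insert 62 → {30, 49, 62, 72}
insert 59 → {30, 49, 59, 62, 72}
pop-min → 30; now {49, 59, 62, 72}
insert 66 → {49, 59, 62, 66, 72}
insert 45 → {45, 49, 59, 62, 66, 72}
insert 31 → {31, 45, 49, 59, 62, 66, 72}
pop-min → 31; now {45, 49, 59, 62, 66, 72}
pop-min → 45; now {49, 59, 62, 66, 72}
pop-min → 49; now {59, 62, 66, 72}
pop-min → 59; now {62, 66, 72}
insert 60 → {60, 62, 66, 72}
pop-min → 60; now {62, 66, 72}
pop-min → 62; now {66, 72}
insert 26 → {26, 66, 72}
insert 36 → {26, 36, 66, 72}
insert 41 → {26, 36, 41, 66, 72}
insert 38 → {26, 36, 38, 41, 66, 72}
pop-min → 26; now {36, 38, 41, 66, 72}
insert 37 → {36, 37, 38, 41, 66, 72}
insert 54 → {36, 37, 38, 41, 54, 66, 72}
pop-min → 36; now {37, 38, 41, 54, 66, 72}
insert 47 → {37, 38, 41, 47, 54, 66, 72}

60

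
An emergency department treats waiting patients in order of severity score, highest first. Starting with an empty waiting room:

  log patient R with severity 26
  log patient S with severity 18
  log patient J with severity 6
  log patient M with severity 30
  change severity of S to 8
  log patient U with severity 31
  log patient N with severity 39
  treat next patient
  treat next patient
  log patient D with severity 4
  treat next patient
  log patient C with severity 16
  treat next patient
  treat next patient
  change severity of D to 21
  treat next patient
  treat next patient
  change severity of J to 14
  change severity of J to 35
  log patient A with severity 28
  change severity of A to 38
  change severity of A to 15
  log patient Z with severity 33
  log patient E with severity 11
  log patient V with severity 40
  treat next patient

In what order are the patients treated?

add R (severity 26) → {R:26}
add S (severity 18) → {R:26, S:18}
add J (severity 6) → {R:26, S:18, J:6}
add M (severity 30) → {M:30, R:26, S:18, J:6}
update S to severity 8 → {M:30, R:26, S:8, J:6}
add U (severity 31) → {U:31, M:30, R:26, S:8, J:6}
add N (severity 39) → {N:39, U:31, M:30, R:26, S:8, J:6}
treat next patient → N; now {U:31, M:30, R:26, S:8, J:6}
treat next patient → U; now {M:30, R:26, S:8, J:6}
add D (severity 4) → {M:30, R:26, S:8, J:6, D:4}
treat next patient → M; now {R:26, S:8, J:6, D:4}
add C (severity 16) → {R:26, C:16, S:8, J:6, D:4}
treat next patient → R; now {C:16, S:8, J:6, D:4}
treat next patient → C; now {S:8, J:6, D:4}
update D to severity 21 → {D:21, S:8, J:6}
treat next patient → D; now {S:8, J:6}
treat next patient → S; now {J:6}
update J to severity 14 → {J:14}
update J to severity 35 → {J:35}
add A (severity 28) → {J:35, A:28}
update A to severity 38 → {A:38, J:35}
update A to severity 15 → {J:35, A:15}
add Z (severity 33) → {J:35, Z:33, A:15}
add E (severity 11) → {J:35, Z:33, A:15, E:11}
add V (severity 40) → {V:40, J:35, Z:33, A:15, E:11}
treat next patient → V; now {J:35, Z:33, A:15, E:11}

N, U, M, R, C, D, S, V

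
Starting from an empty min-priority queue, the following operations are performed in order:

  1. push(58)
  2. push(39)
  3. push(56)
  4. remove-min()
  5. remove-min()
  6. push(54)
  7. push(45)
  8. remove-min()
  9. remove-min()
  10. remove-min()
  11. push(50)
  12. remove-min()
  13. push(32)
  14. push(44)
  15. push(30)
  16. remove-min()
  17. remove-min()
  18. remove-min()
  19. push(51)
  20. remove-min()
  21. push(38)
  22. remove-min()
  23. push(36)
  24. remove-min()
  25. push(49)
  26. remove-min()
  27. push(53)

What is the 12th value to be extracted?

36

insert 58 → {58}
insert 39 → {39, 58}
insert 56 → {39, 56, 58}
remove-min → 39; now {56, 58}
remove-min → 56; now {58}
insert 54 → {54, 58}
insert 45 → {45, 54, 58}
remove-min → 45; now {54, 58}
remove-min → 54; now {58}
remove-min → 58; now {}
insert 50 → {50}
remove-min → 50; now {}
insert 32 → {32}
insert 44 → {32, 44}
insert 30 → {30, 32, 44}
remove-min → 30; now {32, 44}
remove-min → 32; now {44}
remove-min → 44; now {}
insert 51 → {51}
remove-min → 51; now {}
insert 38 → {38}
remove-min → 38; now {}
insert 36 → {36}
remove-min → 36; now {}
insert 49 → {49}
remove-min → 49; now {}
insert 53 → {53}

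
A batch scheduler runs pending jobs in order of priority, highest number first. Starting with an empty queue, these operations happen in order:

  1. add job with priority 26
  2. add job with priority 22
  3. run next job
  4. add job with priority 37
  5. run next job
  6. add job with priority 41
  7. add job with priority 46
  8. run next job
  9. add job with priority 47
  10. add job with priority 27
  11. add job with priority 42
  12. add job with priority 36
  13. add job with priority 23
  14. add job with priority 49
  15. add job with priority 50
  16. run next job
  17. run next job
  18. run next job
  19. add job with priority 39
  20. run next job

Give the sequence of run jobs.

26 → 37 → 46 → 50 → 49 → 47 → 42

insert 26 → {26}
insert 22 → {26, 22}
run next job → 26; now {22}
insert 37 → {37, 22}
run next job → 37; now {22}
insert 41 → {41, 22}
insert 46 → {46, 41, 22}
run next job → 46; now {41, 22}
insert 47 → {47, 41, 22}
insert 27 → {47, 41, 27, 22}
insert 42 → {47, 42, 41, 27, 22}
insert 36 → {47, 42, 41, 36, 27, 22}
insert 23 → {47, 42, 41, 36, 27, 23, 22}
insert 49 → {49, 47, 42, 41, 36, 27, 23, 22}
insert 50 → {50, 49, 47, 42, 41, 36, 27, 23, 22}
run next job → 50; now {49, 47, 42, 41, 36, 27, 23, 22}
run next job → 49; now {47, 42, 41, 36, 27, 23, 22}
run next job → 47; now {42, 41, 36, 27, 23, 22}
insert 39 → {42, 41, 39, 36, 27, 23, 22}
run next job → 42; now {41, 39, 36, 27, 23, 22}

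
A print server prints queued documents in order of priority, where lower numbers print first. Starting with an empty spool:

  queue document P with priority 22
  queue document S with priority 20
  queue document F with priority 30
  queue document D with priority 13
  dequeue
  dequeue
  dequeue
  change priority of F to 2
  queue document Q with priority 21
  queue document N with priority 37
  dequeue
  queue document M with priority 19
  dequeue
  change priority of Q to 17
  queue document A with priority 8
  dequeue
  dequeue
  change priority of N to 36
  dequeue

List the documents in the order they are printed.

[D, S, P, F, M, A, Q, N]

add P (priority 22) → {P:22}
add S (priority 20) → {S:20, P:22}
add F (priority 30) → {S:20, P:22, F:30}
add D (priority 13) → {D:13, S:20, P:22, F:30}
dequeue → D; now {S:20, P:22, F:30}
dequeue → S; now {P:22, F:30}
dequeue → P; now {F:30}
update F to priority 2 → {F:2}
add Q (priority 21) → {F:2, Q:21}
add N (priority 37) → {F:2, Q:21, N:37}
dequeue → F; now {Q:21, N:37}
add M (priority 19) → {M:19, Q:21, N:37}
dequeue → M; now {Q:21, N:37}
update Q to priority 17 → {Q:17, N:37}
add A (priority 8) → {A:8, Q:17, N:37}
dequeue → A; now {Q:17, N:37}
dequeue → Q; now {N:37}
update N to priority 36 → {N:36}
dequeue → N; now {}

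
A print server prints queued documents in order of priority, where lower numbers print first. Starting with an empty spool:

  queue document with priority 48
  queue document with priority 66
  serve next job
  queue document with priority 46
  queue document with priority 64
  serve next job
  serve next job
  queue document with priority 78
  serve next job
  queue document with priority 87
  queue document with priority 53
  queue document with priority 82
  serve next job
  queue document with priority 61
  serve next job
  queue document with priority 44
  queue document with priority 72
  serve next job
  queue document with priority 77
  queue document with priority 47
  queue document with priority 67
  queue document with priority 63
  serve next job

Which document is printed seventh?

insert 48 → {48}
insert 66 → {48, 66}
serve next job → 48; now {66}
insert 46 → {46, 66}
insert 64 → {46, 64, 66}
serve next job → 46; now {64, 66}
serve next job → 64; now {66}
insert 78 → {66, 78}
serve next job → 66; now {78}
insert 87 → {78, 87}
insert 53 → {53, 78, 87}
insert 82 → {53, 78, 82, 87}
serve next job → 53; now {78, 82, 87}
insert 61 → {61, 78, 82, 87}
serve next job → 61; now {78, 82, 87}
insert 44 → {44, 78, 82, 87}
insert 72 → {44, 72, 78, 82, 87}
serve next job → 44; now {72, 78, 82, 87}
insert 77 → {72, 77, 78, 82, 87}
insert 47 → {47, 72, 77, 78, 82, 87}
insert 67 → {47, 67, 72, 77, 78, 82, 87}
insert 63 → {47, 63, 67, 72, 77, 78, 82, 87}
serve next job → 47; now {63, 67, 72, 77, 78, 82, 87}

44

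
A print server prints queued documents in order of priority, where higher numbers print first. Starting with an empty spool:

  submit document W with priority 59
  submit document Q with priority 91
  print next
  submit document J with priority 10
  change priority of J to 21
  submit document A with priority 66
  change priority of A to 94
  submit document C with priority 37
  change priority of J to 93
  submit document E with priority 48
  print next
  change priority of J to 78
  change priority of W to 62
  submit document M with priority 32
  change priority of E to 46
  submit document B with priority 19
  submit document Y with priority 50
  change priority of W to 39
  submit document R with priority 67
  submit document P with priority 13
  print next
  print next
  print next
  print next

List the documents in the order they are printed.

Q → A → J → R → Y → E

add W (priority 59) → {W:59}
add Q (priority 91) → {Q:91, W:59}
print next → Q; now {W:59}
add J (priority 10) → {W:59, J:10}
update J to priority 21 → {W:59, J:21}
add A (priority 66) → {A:66, W:59, J:21}
update A to priority 94 → {A:94, W:59, J:21}
add C (priority 37) → {A:94, W:59, C:37, J:21}
update J to priority 93 → {A:94, J:93, W:59, C:37}
add E (priority 48) → {A:94, J:93, W:59, E:48, C:37}
print next → A; now {J:93, W:59, E:48, C:37}
update J to priority 78 → {J:78, W:59, E:48, C:37}
update W to priority 62 → {J:78, W:62, E:48, C:37}
add M (priority 32) → {J:78, W:62, E:48, C:37, M:32}
update E to priority 46 → {J:78, W:62, E:46, C:37, M:32}
add B (priority 19) → {J:78, W:62, E:46, C:37, M:32, B:19}
add Y (priority 50) → {J:78, W:62, Y:50, E:46, C:37, M:32, B:19}
update W to priority 39 → {J:78, Y:50, E:46, W:39, C:37, M:32, B:19}
add R (priority 67) → {J:78, R:67, Y:50, E:46, W:39, C:37, M:32, B:19}
add P (priority 13) → {J:78, R:67, Y:50, E:46, W:39, C:37, M:32, B:19, P:13}
print next → J; now {R:67, Y:50, E:46, W:39, C:37, M:32, B:19, P:13}
print next → R; now {Y:50, E:46, W:39, C:37, M:32, B:19, P:13}
print next → Y; now {E:46, W:39, C:37, M:32, B:19, P:13}
print next → E; now {W:39, C:37, M:32, B:19, P:13}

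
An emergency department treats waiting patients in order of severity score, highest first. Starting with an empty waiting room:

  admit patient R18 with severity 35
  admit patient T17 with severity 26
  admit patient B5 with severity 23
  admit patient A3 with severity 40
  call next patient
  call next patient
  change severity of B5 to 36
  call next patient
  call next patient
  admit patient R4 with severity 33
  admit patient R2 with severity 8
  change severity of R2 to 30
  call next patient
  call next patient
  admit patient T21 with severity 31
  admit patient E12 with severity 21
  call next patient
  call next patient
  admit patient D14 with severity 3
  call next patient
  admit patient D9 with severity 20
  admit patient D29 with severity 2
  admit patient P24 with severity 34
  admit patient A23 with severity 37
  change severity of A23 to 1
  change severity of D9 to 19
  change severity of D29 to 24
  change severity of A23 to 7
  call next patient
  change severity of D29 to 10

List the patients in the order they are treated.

add R18 (severity 35) → {R18:35}
add T17 (severity 26) → {R18:35, T17:26}
add B5 (severity 23) → {R18:35, T17:26, B5:23}
add A3 (severity 40) → {A3:40, R18:35, T17:26, B5:23}
call next patient → A3; now {R18:35, T17:26, B5:23}
call next patient → R18; now {T17:26, B5:23}
update B5 to severity 36 → {B5:36, T17:26}
call next patient → B5; now {T17:26}
call next patient → T17; now {}
add R4 (severity 33) → {R4:33}
add R2 (severity 8) → {R4:33, R2:8}
update R2 to severity 30 → {R4:33, R2:30}
call next patient → R4; now {R2:30}
call next patient → R2; now {}
add T21 (severity 31) → {T21:31}
add E12 (severity 21) → {T21:31, E12:21}
call next patient → T21; now {E12:21}
call next patient → E12; now {}
add D14 (severity 3) → {D14:3}
call next patient → D14; now {}
add D9 (severity 20) → {D9:20}
add D29 (severity 2) → {D9:20, D29:2}
add P24 (severity 34) → {P24:34, D9:20, D29:2}
add A23 (severity 37) → {A23:37, P24:34, D9:20, D29:2}
update A23 to severity 1 → {P24:34, D9:20, D29:2, A23:1}
update D9 to severity 19 → {P24:34, D9:19, D29:2, A23:1}
update D29 to severity 24 → {P24:34, D29:24, D9:19, A23:1}
update A23 to severity 7 → {P24:34, D29:24, D9:19, A23:7}
call next patient → P24; now {D29:24, D9:19, A23:7}
update D29 to severity 10 → {D9:19, D29:10, A23:7}

A3, R18, B5, T17, R4, R2, T21, E12, D14, P24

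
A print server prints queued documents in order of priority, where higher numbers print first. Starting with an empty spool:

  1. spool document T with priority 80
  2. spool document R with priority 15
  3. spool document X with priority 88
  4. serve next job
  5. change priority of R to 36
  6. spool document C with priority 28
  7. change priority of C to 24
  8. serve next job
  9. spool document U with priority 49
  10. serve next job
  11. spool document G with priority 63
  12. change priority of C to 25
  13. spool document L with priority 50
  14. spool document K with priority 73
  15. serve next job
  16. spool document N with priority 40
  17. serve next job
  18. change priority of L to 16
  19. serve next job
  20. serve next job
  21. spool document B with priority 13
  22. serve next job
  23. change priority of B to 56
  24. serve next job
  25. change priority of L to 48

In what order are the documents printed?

add T (priority 80) → {T:80}
add R (priority 15) → {T:80, R:15}
add X (priority 88) → {X:88, T:80, R:15}
serve next job → X; now {T:80, R:15}
update R to priority 36 → {T:80, R:36}
add C (priority 28) → {T:80, R:36, C:28}
update C to priority 24 → {T:80, R:36, C:24}
serve next job → T; now {R:36, C:24}
add U (priority 49) → {U:49, R:36, C:24}
serve next job → U; now {R:36, C:24}
add G (priority 63) → {G:63, R:36, C:24}
update C to priority 25 → {G:63, R:36, C:25}
add L (priority 50) → {G:63, L:50, R:36, C:25}
add K (priority 73) → {K:73, G:63, L:50, R:36, C:25}
serve next job → K; now {G:63, L:50, R:36, C:25}
add N (priority 40) → {G:63, L:50, N:40, R:36, C:25}
serve next job → G; now {L:50, N:40, R:36, C:25}
update L to priority 16 → {N:40, R:36, C:25, L:16}
serve next job → N; now {R:36, C:25, L:16}
serve next job → R; now {C:25, L:16}
add B (priority 13) → {C:25, L:16, B:13}
serve next job → C; now {L:16, B:13}
update B to priority 56 → {B:56, L:16}
serve next job → B; now {L:16}
update L to priority 48 → {L:48}

X, T, U, K, G, N, R, C, B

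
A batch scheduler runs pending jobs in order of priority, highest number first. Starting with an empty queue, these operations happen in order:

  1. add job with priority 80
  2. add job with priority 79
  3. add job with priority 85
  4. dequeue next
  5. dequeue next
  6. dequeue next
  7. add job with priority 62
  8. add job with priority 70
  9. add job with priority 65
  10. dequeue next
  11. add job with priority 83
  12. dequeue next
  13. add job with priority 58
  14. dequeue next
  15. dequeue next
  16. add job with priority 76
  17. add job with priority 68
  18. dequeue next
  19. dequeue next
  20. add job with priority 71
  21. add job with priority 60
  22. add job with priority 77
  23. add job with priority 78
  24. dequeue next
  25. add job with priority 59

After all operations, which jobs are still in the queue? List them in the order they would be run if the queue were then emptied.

insert 80 → {80}
insert 79 → {80, 79}
insert 85 → {85, 80, 79}
dequeue next → 85; now {80, 79}
dequeue next → 80; now {79}
dequeue next → 79; now {}
insert 62 → {62}
insert 70 → {70, 62}
insert 65 → {70, 65, 62}
dequeue next → 70; now {65, 62}
insert 83 → {83, 65, 62}
dequeue next → 83; now {65, 62}
insert 58 → {65, 62, 58}
dequeue next → 65; now {62, 58}
dequeue next → 62; now {58}
insert 76 → {76, 58}
insert 68 → {76, 68, 58}
dequeue next → 76; now {68, 58}
dequeue next → 68; now {58}
insert 71 → {71, 58}
insert 60 → {71, 60, 58}
insert 77 → {77, 71, 60, 58}
insert 78 → {78, 77, 71, 60, 58}
dequeue next → 78; now {77, 71, 60, 58}
insert 59 → {77, 71, 60, 59, 58}

77, 71, 60, 59, 58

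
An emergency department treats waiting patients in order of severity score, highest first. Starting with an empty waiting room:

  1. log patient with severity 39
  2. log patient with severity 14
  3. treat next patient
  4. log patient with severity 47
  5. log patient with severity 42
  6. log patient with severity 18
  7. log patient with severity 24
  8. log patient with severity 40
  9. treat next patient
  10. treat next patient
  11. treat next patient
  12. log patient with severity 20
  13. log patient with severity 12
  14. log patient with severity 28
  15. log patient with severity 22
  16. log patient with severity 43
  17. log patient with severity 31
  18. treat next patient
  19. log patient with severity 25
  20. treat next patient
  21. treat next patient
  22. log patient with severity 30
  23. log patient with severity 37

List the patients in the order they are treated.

insert 39 → {39}
insert 14 → {39, 14}
treat next patient → 39; now {14}
insert 47 → {47, 14}
insert 42 → {47, 42, 14}
insert 18 → {47, 42, 18, 14}
insert 24 → {47, 42, 24, 18, 14}
insert 40 → {47, 42, 40, 24, 18, 14}
treat next patient → 47; now {42, 40, 24, 18, 14}
treat next patient → 42; now {40, 24, 18, 14}
treat next patient → 40; now {24, 18, 14}
insert 20 → {24, 20, 18, 14}
insert 12 → {24, 20, 18, 14, 12}
insert 28 → {28, 24, 20, 18, 14, 12}
insert 22 → {28, 24, 22, 20, 18, 14, 12}
insert 43 → {43, 28, 24, 22, 20, 18, 14, 12}
insert 31 → {43, 31, 28, 24, 22, 20, 18, 14, 12}
treat next patient → 43; now {31, 28, 24, 22, 20, 18, 14, 12}
insert 25 → {31, 28, 25, 24, 22, 20, 18, 14, 12}
treat next patient → 31; now {28, 25, 24, 22, 20, 18, 14, 12}
treat next patient → 28; now {25, 24, 22, 20, 18, 14, 12}
insert 30 → {30, 25, 24, 22, 20, 18, 14, 12}
insert 37 → {37, 30, 25, 24, 22, 20, 18, 14, 12}

[39, 47, 42, 40, 43, 31, 28]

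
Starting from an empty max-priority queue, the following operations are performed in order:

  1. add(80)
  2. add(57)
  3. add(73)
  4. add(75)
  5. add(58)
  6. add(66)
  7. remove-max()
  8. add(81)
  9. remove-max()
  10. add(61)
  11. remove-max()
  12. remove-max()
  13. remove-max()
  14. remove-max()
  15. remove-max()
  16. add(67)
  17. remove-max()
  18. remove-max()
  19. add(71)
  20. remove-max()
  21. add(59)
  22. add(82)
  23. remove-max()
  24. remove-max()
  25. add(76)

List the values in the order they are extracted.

insert 80 → {80}
insert 57 → {80, 57}
insert 73 → {80, 73, 57}
insert 75 → {80, 75, 73, 57}
insert 58 → {80, 75, 73, 58, 57}
insert 66 → {80, 75, 73, 66, 58, 57}
remove-max → 80; now {75, 73, 66, 58, 57}
insert 81 → {81, 75, 73, 66, 58, 57}
remove-max → 81; now {75, 73, 66, 58, 57}
insert 61 → {75, 73, 66, 61, 58, 57}
remove-max → 75; now {73, 66, 61, 58, 57}
remove-max → 73; now {66, 61, 58, 57}
remove-max → 66; now {61, 58, 57}
remove-max → 61; now {58, 57}
remove-max → 58; now {57}
insert 67 → {67, 57}
remove-max → 67; now {57}
remove-max → 57; now {}
insert 71 → {71}
remove-max → 71; now {}
insert 59 → {59}
insert 82 → {82, 59}
remove-max → 82; now {59}
remove-max → 59; now {}
insert 76 → {76}

80, 81, 75, 73, 66, 61, 58, 67, 57, 71, 82, 59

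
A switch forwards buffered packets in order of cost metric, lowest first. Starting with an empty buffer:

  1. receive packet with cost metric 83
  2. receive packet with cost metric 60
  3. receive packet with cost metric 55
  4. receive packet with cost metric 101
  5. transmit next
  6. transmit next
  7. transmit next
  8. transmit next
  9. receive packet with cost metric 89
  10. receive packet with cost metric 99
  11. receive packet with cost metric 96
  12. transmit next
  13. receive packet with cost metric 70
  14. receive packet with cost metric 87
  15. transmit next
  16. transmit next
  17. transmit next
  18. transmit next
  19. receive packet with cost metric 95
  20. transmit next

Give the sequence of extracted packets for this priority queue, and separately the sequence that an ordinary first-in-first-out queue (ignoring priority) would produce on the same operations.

priority queue: 55, 60, 83, 101, 89, 70, 87, 96, 99, 95; FIFO queue: 83 → 60 → 55 → 101 → 89 → 99 → 96 → 70 → 87 → 95

insert 83 → {83}
insert 60 → {60, 83}
insert 55 → {55, 60, 83}
insert 101 → {55, 60, 83, 101}
transmit next → 55; now {60, 83, 101}
transmit next → 60; now {83, 101}
transmit next → 83; now {101}
transmit next → 101; now {}
insert 89 → {89}
insert 99 → {89, 99}
insert 96 → {89, 96, 99}
transmit next → 89; now {96, 99}
insert 70 → {70, 96, 99}
insert 87 → {70, 87, 96, 99}
transmit next → 70; now {87, 96, 99}
transmit next → 87; now {96, 99}
transmit next → 96; now {99}
transmit next → 99; now {}
insert 95 → {95}
transmit next → 95; now {}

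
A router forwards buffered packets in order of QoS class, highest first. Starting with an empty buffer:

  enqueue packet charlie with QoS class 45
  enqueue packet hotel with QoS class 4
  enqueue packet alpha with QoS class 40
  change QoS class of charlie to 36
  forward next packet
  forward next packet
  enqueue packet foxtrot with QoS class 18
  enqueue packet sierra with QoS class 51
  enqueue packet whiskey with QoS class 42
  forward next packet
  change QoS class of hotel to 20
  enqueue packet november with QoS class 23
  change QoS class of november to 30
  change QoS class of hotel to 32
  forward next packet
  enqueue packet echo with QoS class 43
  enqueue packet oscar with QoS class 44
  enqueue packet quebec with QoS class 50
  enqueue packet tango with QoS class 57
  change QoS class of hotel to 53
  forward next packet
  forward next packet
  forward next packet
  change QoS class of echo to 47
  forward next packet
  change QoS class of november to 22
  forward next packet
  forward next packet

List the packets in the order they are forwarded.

[alpha, charlie, sierra, whiskey, tango, hotel, quebec, echo, oscar, november]

add charlie (QoS class 45) → {charlie:45}
add hotel (QoS class 4) → {charlie:45, hotel:4}
add alpha (QoS class 40) → {charlie:45, alpha:40, hotel:4}
update charlie to QoS class 36 → {alpha:40, charlie:36, hotel:4}
forward next packet → alpha; now {charlie:36, hotel:4}
forward next packet → charlie; now {hotel:4}
add foxtrot (QoS class 18) → {foxtrot:18, hotel:4}
add sierra (QoS class 51) → {sierra:51, foxtrot:18, hotel:4}
add whiskey (QoS class 42) → {sierra:51, whiskey:42, foxtrot:18, hotel:4}
forward next packet → sierra; now {whiskey:42, foxtrot:18, hotel:4}
update hotel to QoS class 20 → {whiskey:42, hotel:20, foxtrot:18}
add november (QoS class 23) → {whiskey:42, november:23, hotel:20, foxtrot:18}
update november to QoS class 30 → {whiskey:42, november:30, hotel:20, foxtrot:18}
update hotel to QoS class 32 → {whiskey:42, hotel:32, november:30, foxtrot:18}
forward next packet → whiskey; now {hotel:32, november:30, foxtrot:18}
add echo (QoS class 43) → {echo:43, hotel:32, november:30, foxtrot:18}
add oscar (QoS class 44) → {oscar:44, echo:43, hotel:32, november:30, foxtrot:18}
add quebec (QoS class 50) → {quebec:50, oscar:44, echo:43, hotel:32, november:30, foxtrot:18}
add tango (QoS class 57) → {tango:57, quebec:50, oscar:44, echo:43, hotel:32, november:30, foxtrot:18}
update hotel to QoS class 53 → {tango:57, hotel:53, quebec:50, oscar:44, echo:43, november:30, foxtrot:18}
forward next packet → tango; now {hotel:53, quebec:50, oscar:44, echo:43, november:30, foxtrot:18}
forward next packet → hotel; now {quebec:50, oscar:44, echo:43, november:30, foxtrot:18}
forward next packet → quebec; now {oscar:44, echo:43, november:30, foxtrot:18}
update echo to QoS class 47 → {echo:47, oscar:44, november:30, foxtrot:18}
forward next packet → echo; now {oscar:44, november:30, foxtrot:18}
update november to QoS class 22 → {oscar:44, november:22, foxtrot:18}
forward next packet → oscar; now {november:22, foxtrot:18}
forward next packet → november; now {foxtrot:18}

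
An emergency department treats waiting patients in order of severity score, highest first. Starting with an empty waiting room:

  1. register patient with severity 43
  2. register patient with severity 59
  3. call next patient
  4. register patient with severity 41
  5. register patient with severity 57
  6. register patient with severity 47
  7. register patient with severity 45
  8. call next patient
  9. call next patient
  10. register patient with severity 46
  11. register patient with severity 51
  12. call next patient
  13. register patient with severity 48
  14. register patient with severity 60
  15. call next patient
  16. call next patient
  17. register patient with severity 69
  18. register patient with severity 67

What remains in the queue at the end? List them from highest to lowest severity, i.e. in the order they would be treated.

69, 67, 46, 45, 43, 41

insert 43 → {43}
insert 59 → {59, 43}
call next patient → 59; now {43}
insert 41 → {43, 41}
insert 57 → {57, 43, 41}
insert 47 → {57, 47, 43, 41}
insert 45 → {57, 47, 45, 43, 41}
call next patient → 57; now {47, 45, 43, 41}
call next patient → 47; now {45, 43, 41}
insert 46 → {46, 45, 43, 41}
insert 51 → {51, 46, 45, 43, 41}
call next patient → 51; now {46, 45, 43, 41}
insert 48 → {48, 46, 45, 43, 41}
insert 60 → {60, 48, 46, 45, 43, 41}
call next patient → 60; now {48, 46, 45, 43, 41}
call next patient → 48; now {46, 45, 43, 41}
insert 69 → {69, 46, 45, 43, 41}
insert 67 → {69, 67, 46, 45, 43, 41}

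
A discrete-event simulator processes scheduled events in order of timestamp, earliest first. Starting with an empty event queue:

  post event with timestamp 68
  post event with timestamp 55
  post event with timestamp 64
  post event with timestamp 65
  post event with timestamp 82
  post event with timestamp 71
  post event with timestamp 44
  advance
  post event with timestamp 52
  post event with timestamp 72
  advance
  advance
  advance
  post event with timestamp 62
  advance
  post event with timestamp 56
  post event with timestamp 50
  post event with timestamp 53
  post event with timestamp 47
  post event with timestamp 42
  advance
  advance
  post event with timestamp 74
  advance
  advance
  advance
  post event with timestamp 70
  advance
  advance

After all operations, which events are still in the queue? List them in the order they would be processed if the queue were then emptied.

insert 68 → {68}
insert 55 → {55, 68}
insert 64 → {55, 64, 68}
insert 65 → {55, 64, 65, 68}
insert 82 → {55, 64, 65, 68, 82}
insert 71 → {55, 64, 65, 68, 71, 82}
insert 44 → {44, 55, 64, 65, 68, 71, 82}
advance → 44; now {55, 64, 65, 68, 71, 82}
insert 52 → {52, 55, 64, 65, 68, 71, 82}
insert 72 → {52, 55, 64, 65, 68, 71, 72, 82}
advance → 52; now {55, 64, 65, 68, 71, 72, 82}
advance → 55; now {64, 65, 68, 71, 72, 82}
advance → 64; now {65, 68, 71, 72, 82}
insert 62 → {62, 65, 68, 71, 72, 82}
advance → 62; now {65, 68, 71, 72, 82}
insert 56 → {56, 65, 68, 71, 72, 82}
insert 50 → {50, 56, 65, 68, 71, 72, 82}
insert 53 → {50, 53, 56, 65, 68, 71, 72, 82}
insert 47 → {47, 50, 53, 56, 65, 68, 71, 72, 82}
insert 42 → {42, 47, 50, 53, 56, 65, 68, 71, 72, 82}
advance → 42; now {47, 50, 53, 56, 65, 68, 71, 72, 82}
advance → 47; now {50, 53, 56, 65, 68, 71, 72, 82}
insert 74 → {50, 53, 56, 65, 68, 71, 72, 74, 82}
advance → 50; now {53, 56, 65, 68, 71, 72, 74, 82}
advance → 53; now {56, 65, 68, 71, 72, 74, 82}
advance → 56; now {65, 68, 71, 72, 74, 82}
insert 70 → {65, 68, 70, 71, 72, 74, 82}
advance → 65; now {68, 70, 71, 72, 74, 82}
advance → 68; now {70, 71, 72, 74, 82}

70, 71, 72, 74, 82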